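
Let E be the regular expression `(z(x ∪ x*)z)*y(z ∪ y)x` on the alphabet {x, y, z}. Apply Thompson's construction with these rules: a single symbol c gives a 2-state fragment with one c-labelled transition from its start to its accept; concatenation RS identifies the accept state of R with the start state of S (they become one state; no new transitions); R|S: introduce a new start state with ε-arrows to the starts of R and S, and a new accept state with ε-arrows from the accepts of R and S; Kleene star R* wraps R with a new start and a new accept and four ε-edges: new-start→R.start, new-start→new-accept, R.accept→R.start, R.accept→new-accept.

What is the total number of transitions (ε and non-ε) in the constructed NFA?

24

Per subexpression:
Each of the 8 symbol leaves contributes 1 transition (1 symbol, 0 ε).
  x* — 5 transitions (1 symbol, 4 ε)
  x ∪ x* — 10 transitions (2 symbol, 8 ε)
  z(x ∪ x*)z — 12 transitions (4 symbol, 8 ε)
  (z(x ∪ x*)z)* — 16 transitions (4 symbol, 12 ε)
  z ∪ y — 6 transitions (2 symbol, 4 ε)
  (z(x ∪ x*)z)*y(z ∪ y)x — 24 transitions (8 symbol, 16 ε)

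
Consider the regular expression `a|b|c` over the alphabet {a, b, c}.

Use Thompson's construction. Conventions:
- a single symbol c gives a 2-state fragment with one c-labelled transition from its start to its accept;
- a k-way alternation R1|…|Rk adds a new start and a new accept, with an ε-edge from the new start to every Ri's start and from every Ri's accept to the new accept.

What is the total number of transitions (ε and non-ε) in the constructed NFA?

Building bottom-up:
Each of the 3 symbol leaves contributes 1 transition (1 symbol, 0 ε).
  a|b|c — 9 transitions (3 symbol, 6 ε)

9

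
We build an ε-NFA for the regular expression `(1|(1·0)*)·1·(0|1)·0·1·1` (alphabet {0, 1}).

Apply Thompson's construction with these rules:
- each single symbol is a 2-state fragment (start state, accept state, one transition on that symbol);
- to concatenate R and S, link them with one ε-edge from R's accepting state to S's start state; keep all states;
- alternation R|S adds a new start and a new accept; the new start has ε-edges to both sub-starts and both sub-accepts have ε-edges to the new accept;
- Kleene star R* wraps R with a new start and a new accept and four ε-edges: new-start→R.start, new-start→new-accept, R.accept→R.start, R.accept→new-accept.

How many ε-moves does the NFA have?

18

Building bottom-up:
Each of the 9 symbol leaves contributes 0 ε-transitions.
  1·0 → 1 ε-transition
  (1·0)* → 5 ε-transitions
  1|(1·0)* → 9 ε-transitions
  0|1 → 4 ε-transitions
  (1|(1·0)*)·1·(0|1)·0·1·1 → 18 ε-transitions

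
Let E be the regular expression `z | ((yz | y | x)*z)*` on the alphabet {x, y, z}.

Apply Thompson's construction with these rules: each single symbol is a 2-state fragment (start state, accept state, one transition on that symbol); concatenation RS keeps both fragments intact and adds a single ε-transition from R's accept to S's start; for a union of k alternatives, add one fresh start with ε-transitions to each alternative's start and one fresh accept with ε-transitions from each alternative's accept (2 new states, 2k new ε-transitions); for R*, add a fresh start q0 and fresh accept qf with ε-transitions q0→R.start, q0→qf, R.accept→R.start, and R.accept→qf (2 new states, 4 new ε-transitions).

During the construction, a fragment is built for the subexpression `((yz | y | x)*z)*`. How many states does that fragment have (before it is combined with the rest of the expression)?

16

Fragment for `((yz | y | x)*z)*`:
Each of the 5 symbol leaves contributes a 2-state fragment.
  yz : 4 states
  yz | y | x : 10 states
  (yz | y | x)* : 12 states
  (yz | y | x)*z : 14 states
  ((yz | y | x)*z)* : 16 states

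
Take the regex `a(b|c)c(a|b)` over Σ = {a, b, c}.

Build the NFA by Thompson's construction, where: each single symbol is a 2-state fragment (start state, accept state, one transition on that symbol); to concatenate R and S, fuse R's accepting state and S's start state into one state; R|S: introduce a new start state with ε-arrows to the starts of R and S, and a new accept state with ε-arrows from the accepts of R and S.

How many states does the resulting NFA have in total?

13

Building bottom-up:
Each of the 6 symbol leaves contributes a 2-state fragment.
  b|c = 6 states
  a|b = 6 states
  a(b|c)c(a|b) = 13 states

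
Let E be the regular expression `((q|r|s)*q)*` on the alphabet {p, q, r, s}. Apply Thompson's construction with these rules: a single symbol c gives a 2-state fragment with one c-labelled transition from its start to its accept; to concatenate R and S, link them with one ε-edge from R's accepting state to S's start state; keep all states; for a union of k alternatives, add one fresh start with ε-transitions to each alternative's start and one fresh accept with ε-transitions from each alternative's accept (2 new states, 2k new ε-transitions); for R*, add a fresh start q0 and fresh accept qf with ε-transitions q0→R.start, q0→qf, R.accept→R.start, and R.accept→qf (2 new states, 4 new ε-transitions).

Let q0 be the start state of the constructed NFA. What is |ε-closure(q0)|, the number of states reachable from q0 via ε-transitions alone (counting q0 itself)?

9

Work bottom-up. For each fragment F, track |ε-closure(F.start)| and whether F's accept lies in that closure (i.e. whether F accepts ε). A single-symbol fragment has closure size 1 and does not accept ε.
  q|r|s — new start ε-reaches every alternative's start; none of them accept ε, so the new accept is not reached: C = 1 + 1 + 1 + 1 = 4
  (q|r|s)* — C = 1 (new start) + 4 (body) + 1 (new accept) = 6
  (q|r|s)*q — C = 6 + 1 = 7 (closure spills across the concat boundary because the left factor accepts ε)
  ((q|r|s)*q)* — the star's fresh start ε-reaches both the body's start and the fresh accept: C = 2 + 7 = 9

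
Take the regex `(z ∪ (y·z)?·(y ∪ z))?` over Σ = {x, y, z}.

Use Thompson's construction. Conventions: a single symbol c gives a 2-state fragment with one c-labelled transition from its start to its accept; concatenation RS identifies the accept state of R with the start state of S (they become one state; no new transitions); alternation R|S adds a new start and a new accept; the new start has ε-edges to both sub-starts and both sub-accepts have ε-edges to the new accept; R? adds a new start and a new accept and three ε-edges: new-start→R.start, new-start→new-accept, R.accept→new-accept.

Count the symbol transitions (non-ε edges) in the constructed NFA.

Per subexpression:
Each of the 5 symbol leaves contributes exactly 1 symbol transition.
  y·z → 2 symbol transitions
  (y·z)? → 2 symbol transitions
  y ∪ z → 2 symbol transitions
  (y·z)?·(y ∪ z) → 4 symbol transitions
  z ∪ (y·z)?·(y ∪ z) → 5 symbol transitions
  (z ∪ (y·z)?·(y ∪ z))? → 5 symbol transitions

5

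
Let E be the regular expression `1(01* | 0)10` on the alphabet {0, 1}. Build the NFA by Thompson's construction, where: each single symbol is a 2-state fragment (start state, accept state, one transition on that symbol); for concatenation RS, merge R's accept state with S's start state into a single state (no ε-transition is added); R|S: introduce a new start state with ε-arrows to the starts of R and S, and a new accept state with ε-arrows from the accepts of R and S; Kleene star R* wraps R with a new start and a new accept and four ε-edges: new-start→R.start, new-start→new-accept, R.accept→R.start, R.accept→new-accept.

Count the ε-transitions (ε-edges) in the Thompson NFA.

8

Bottom-up over the parse tree:
Each of the 6 symbol leaves contributes 0 ε-transitions.
  1* → 4 ε-transitions
  01* → 4 ε-transitions
  01* | 0 → 8 ε-transitions
  1(01* | 0)10 → 8 ε-transitions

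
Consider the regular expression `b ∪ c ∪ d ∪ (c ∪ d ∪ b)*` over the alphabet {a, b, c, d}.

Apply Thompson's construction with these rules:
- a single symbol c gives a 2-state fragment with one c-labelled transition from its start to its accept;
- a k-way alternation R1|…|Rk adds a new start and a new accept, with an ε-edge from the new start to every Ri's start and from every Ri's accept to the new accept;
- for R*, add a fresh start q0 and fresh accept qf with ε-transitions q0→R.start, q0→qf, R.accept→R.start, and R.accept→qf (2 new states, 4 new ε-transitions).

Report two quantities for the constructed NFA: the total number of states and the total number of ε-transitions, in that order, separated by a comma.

Per subexpression:
Each of the 6 symbol leaves contributes 2 states and 0 ε-transitions.
  c ∪ d ∪ b → 8 states, 6 ε-transitions
  (c ∪ d ∪ b)* → 10 states, 10 ε-transitions
  b ∪ c ∪ d ∪ (c ∪ d ∪ b)* → 18 states, 18 ε-transitions

18, 18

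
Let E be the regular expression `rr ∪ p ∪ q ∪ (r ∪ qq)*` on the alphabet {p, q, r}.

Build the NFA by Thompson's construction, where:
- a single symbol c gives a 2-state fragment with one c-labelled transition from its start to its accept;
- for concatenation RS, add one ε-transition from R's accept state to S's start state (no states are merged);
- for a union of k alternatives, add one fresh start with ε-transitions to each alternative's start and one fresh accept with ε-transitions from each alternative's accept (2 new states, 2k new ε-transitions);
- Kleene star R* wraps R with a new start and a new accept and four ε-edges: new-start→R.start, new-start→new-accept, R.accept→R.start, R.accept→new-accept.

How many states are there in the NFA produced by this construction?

By structural recursion:
Each of the 7 symbol leaves contributes a 2-state fragment.
  rr → 4 states
  qq → 4 states
  r ∪ qq → 8 states
  (r ∪ qq)* → 10 states
  rr ∪ p ∪ q ∪ (r ∪ qq)* → 20 states

20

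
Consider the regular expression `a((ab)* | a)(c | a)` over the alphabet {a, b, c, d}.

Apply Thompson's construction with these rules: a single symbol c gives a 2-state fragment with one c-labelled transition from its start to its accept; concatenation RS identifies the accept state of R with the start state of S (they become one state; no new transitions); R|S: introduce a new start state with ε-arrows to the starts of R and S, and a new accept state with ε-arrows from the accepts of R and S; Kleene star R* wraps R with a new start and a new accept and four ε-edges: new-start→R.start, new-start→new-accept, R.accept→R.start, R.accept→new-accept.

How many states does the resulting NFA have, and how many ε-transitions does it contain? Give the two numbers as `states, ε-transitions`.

Recursing over subexpressions:
Each of the 6 symbol leaves contributes 2 states and 0 ε-transitions.
  ab = 3 states, 0 ε-transitions
  (ab)* = 5 states, 4 ε-transitions
  (ab)* | a = 9 states, 8 ε-transitions
  c | a = 6 states, 4 ε-transitions
  a((ab)* | a)(c | a) = 15 states, 12 ε-transitions

15, 12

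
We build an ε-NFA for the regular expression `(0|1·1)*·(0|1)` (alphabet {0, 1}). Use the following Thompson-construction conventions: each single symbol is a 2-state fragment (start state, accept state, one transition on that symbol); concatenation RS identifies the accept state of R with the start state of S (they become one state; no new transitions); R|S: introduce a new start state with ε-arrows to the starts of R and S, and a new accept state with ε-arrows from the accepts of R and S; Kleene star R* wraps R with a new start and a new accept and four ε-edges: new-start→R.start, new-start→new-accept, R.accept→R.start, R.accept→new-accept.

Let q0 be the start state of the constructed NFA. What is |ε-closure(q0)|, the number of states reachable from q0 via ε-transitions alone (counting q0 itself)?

7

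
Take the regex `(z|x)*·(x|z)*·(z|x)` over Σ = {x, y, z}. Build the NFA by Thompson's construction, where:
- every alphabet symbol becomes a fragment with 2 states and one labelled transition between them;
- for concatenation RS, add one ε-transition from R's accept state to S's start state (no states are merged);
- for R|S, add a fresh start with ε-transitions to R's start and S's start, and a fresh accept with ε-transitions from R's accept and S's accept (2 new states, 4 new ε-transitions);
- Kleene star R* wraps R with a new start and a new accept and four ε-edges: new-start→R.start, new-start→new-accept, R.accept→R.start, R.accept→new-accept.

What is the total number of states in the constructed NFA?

22

By structural recursion:
Each of the 6 symbol leaves contributes a 2-state fragment.
  z|x = 6 states
  (z|x)* = 8 states
  x|z = 6 states
  (x|z)* = 8 states
  z|x = 6 states
  (z|x)*·(x|z)*·(z|x) = 22 states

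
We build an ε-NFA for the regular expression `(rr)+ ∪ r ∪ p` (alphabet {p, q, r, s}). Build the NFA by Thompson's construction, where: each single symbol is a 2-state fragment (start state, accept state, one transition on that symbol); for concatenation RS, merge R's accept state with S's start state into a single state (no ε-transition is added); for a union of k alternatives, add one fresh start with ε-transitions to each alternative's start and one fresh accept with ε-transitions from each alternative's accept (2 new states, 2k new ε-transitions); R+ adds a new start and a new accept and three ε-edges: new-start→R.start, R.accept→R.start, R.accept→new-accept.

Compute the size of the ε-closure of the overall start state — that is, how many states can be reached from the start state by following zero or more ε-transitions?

Compute the ε-closure size of each fragment's start state recursively; a symbol fragment's start has no outgoing ε-edge, so its closure is just itself (size 1).
  rr → C equals the left operand's closure size = 1 (its accept is not ε-reachable, so the closure stops there)
  (rr)+ → new start ε-reaches only the body's start; the new accept needs a symbol first: C = 1 + 1 = 2
  (rr)+ ∪ r ∪ p → new start ε-reaches every alternative's start; none of them accept ε, so the new accept is not reached: C = 1 + 2 + 1 + 1 = 5

5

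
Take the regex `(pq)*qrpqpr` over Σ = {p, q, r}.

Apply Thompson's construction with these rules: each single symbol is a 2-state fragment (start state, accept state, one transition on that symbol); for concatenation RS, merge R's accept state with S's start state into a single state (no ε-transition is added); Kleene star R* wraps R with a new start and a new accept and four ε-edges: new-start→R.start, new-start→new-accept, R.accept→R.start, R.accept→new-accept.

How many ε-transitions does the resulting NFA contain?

4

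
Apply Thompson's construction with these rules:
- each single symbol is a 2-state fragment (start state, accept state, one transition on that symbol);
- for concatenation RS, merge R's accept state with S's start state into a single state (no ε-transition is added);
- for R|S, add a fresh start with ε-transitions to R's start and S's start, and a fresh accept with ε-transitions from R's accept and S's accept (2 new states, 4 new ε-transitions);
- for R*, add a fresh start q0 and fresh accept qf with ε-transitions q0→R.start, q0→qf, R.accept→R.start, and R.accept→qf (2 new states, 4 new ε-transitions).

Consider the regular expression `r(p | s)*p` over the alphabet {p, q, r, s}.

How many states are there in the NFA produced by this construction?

10

Recursing over subexpressions:
Each of the 4 symbol leaves contributes a 2-state fragment.
  p | s — 6 states
  (p | s)* — 8 states
  r(p | s)*p — 10 states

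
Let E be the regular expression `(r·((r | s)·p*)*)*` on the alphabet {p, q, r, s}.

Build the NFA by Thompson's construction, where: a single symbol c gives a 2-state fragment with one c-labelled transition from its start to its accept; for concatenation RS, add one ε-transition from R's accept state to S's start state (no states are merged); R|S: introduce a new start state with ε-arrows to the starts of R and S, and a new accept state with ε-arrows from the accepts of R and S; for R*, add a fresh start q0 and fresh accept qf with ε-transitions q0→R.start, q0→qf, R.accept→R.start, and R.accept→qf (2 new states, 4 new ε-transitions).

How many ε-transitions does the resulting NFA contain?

Building bottom-up:
Each of the 4 symbol leaves contributes 0 ε-transitions.
  r | s = 4 ε-transitions
  p* = 4 ε-transitions
  (r | s)·p* = 9 ε-transitions
  ((r | s)·p*)* = 13 ε-transitions
  r·((r | s)·p*)* = 14 ε-transitions
  (r·((r | s)·p*)*)* = 18 ε-transitions

18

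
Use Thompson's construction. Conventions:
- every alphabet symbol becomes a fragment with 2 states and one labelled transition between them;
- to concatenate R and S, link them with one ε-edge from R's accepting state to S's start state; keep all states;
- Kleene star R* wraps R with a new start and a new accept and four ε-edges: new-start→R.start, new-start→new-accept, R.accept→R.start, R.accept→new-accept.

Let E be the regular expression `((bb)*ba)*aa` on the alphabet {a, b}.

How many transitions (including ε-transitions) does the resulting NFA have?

Recursing over subexpressions:
Each of the 6 symbol leaves contributes 1 transition (1 symbol, 0 ε).
  bb = 3 transitions (2 symbol, 1 ε)
  (bb)* = 7 transitions (2 symbol, 5 ε)
  (bb)*ba = 11 transitions (4 symbol, 7 ε)
  ((bb)*ba)* = 15 transitions (4 symbol, 11 ε)
  ((bb)*ba)*aa = 19 transitions (6 symbol, 13 ε)

19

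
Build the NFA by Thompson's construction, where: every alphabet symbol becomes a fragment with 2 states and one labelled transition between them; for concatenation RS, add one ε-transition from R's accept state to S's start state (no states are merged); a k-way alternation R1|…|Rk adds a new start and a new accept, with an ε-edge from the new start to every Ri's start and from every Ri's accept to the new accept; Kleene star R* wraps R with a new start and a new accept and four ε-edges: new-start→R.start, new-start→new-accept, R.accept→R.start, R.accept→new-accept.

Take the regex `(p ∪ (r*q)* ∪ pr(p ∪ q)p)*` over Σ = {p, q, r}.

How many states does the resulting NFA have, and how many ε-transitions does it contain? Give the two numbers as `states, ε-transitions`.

Per subexpression:
Each of the 8 symbol leaves contributes 2 states and 0 ε-transitions.
  r* — 4 states, 4 ε-transitions
  r*q — 6 states, 5 ε-transitions
  (r*q)* — 8 states, 9 ε-transitions
  p ∪ q — 6 states, 4 ε-transitions
  pr(p ∪ q)p — 12 states, 7 ε-transitions
  p ∪ (r*q)* ∪ pr(p ∪ q)p — 24 states, 22 ε-transitions
  (p ∪ (r*q)* ∪ pr(p ∪ q)p)* — 26 states, 26 ε-transitions

26, 26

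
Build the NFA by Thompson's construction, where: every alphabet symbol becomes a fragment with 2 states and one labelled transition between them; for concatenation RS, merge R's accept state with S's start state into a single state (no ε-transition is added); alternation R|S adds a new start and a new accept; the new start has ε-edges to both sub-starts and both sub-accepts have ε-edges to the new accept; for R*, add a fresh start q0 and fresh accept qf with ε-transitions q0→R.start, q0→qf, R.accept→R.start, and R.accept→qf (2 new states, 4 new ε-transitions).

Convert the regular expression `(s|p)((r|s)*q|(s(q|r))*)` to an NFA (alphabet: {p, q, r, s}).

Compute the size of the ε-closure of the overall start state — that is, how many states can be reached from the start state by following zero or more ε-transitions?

3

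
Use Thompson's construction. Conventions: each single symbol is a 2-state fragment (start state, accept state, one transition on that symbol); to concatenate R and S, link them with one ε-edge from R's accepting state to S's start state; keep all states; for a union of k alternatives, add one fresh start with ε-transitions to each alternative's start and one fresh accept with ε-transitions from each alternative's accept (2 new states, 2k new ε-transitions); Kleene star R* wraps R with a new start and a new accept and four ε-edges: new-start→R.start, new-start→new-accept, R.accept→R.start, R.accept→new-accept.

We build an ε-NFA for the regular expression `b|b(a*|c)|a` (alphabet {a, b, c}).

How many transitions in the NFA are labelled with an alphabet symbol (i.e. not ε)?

5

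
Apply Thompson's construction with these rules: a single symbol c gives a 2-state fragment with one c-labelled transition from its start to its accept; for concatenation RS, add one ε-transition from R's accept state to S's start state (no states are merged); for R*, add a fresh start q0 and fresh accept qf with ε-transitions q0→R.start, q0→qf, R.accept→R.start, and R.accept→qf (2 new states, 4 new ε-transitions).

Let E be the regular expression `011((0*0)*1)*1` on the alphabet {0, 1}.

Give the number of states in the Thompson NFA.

20

Building bottom-up:
Each of the 7 symbol leaves contributes a 2-state fragment.
  0* → 4 states
  0*0 → 6 states
  (0*0)* → 8 states
  (0*0)*1 → 10 states
  ((0*0)*1)* → 12 states
  011((0*0)*1)*1 → 20 states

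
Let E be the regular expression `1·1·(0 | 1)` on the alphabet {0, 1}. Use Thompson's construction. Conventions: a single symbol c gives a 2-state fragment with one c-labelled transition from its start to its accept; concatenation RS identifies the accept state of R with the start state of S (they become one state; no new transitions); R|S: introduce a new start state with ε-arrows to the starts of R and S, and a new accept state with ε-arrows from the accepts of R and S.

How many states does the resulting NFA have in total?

8

Recursing over subexpressions:
Each of the 4 symbol leaves contributes a 2-state fragment.
  0 | 1 : 6 states
  1·1·(0 | 1) : 8 states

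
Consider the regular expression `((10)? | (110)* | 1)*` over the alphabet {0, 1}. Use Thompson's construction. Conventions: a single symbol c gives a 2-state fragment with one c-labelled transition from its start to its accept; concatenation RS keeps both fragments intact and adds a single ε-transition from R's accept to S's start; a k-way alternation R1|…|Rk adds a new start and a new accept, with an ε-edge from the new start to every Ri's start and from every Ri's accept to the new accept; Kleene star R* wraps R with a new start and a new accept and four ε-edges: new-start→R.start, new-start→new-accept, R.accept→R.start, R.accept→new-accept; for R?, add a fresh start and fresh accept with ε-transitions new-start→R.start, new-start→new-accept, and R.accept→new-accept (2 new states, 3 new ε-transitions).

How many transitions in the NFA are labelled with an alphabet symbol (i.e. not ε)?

6

Per subexpression:
Each of the 6 symbol leaves contributes exactly 1 symbol transition.
  10 → 2 symbol transitions
  (10)? → 2 symbol transitions
  110 → 3 symbol transitions
  (110)* → 3 symbol transitions
  (10)? | (110)* | 1 → 6 symbol transitions
  ((10)? | (110)* | 1)* → 6 symbol transitions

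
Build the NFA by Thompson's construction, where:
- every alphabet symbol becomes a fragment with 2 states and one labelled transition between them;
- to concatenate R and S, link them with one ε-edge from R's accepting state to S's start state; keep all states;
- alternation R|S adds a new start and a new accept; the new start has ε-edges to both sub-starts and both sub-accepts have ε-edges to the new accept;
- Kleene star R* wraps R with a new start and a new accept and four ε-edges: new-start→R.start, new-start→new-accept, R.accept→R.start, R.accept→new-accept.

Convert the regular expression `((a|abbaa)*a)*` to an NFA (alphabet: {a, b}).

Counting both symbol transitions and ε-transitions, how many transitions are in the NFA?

By structural recursion:
Each of the 7 symbol leaves contributes 1 transition (1 symbol, 0 ε).
  abbaa — 9 transitions (5 symbol, 4 ε)
  a|abbaa — 14 transitions (6 symbol, 8 ε)
  (a|abbaa)* — 18 transitions (6 symbol, 12 ε)
  (a|abbaa)*a — 20 transitions (7 symbol, 13 ε)
  ((a|abbaa)*a)* — 24 transitions (7 symbol, 17 ε)

24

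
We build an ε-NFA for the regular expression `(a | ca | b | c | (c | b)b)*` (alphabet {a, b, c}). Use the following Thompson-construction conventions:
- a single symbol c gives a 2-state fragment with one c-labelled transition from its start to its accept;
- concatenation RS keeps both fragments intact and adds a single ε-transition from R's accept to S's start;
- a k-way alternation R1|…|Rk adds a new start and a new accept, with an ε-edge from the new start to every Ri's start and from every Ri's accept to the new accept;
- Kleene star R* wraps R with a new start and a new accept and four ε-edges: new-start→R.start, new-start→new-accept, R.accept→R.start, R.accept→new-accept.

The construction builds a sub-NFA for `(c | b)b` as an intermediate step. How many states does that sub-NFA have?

8

Fragment for `(c | b)b`:
Each of the 3 symbol leaves contributes a 2-state fragment.
  c | b — 6 states
  (c | b)b — 8 states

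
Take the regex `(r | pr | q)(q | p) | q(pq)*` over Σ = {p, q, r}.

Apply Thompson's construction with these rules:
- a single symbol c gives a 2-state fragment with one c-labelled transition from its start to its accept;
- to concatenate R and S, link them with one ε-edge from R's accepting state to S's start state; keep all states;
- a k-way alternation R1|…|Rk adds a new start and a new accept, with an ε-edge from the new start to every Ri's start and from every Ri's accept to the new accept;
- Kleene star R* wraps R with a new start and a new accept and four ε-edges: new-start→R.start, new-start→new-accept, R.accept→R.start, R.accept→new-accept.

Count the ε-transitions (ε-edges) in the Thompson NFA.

Per subexpression:
Each of the 9 symbol leaves contributes 0 ε-transitions.
  pr → 1 ε-transition
  r | pr | q → 7 ε-transitions
  q | p → 4 ε-transitions
  (r | pr | q)(q | p) → 12 ε-transitions
  pq → 1 ε-transition
  (pq)* → 5 ε-transitions
  q(pq)* → 6 ε-transitions
  (r | pr | q)(q | p) | q(pq)* → 22 ε-transitions

22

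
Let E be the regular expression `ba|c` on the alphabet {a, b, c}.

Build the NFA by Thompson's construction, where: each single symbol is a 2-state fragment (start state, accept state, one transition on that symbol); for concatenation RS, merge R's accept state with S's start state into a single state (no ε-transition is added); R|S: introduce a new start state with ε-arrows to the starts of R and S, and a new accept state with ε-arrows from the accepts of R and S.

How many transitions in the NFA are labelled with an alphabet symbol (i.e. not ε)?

Bottom-up over the parse tree:
Each of the 3 symbol leaves contributes exactly 1 symbol transition.
  ba → 2 symbol transitions
  ba|c → 3 symbol transitions

3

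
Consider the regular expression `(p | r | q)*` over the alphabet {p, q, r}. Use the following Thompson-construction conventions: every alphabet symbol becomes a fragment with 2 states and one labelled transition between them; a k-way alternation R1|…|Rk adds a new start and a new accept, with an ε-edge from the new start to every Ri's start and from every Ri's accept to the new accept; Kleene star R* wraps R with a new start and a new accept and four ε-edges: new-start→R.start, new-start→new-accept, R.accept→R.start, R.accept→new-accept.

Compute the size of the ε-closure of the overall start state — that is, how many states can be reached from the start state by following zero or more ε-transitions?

Let C(F) = |ε-closure(F.start)| within fragment F, and note whether F accepts ε. Symbol fragments have C = 1 and do not accept ε. Then:
  p | r | q → new start ε-reaches every alternative's start; none of them accept ε, so the new accept is not reached: |closure| = 1 + 1 + 1 + 1 = 4
  (p | r | q)* → the star's fresh start ε-reaches both the body's start and the fresh accept: |closure| = 2 + 4 = 6

6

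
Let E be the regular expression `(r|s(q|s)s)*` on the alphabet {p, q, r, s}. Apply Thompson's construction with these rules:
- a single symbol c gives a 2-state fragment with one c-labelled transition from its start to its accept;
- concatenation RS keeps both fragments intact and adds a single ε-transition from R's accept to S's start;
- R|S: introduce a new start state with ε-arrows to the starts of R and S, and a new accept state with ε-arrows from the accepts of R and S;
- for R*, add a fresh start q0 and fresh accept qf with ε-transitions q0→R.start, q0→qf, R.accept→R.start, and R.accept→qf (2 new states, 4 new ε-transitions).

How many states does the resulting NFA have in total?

By structural recursion:
Each of the 5 symbol leaves contributes a 2-state fragment.
  q|s — 6 states
  s(q|s)s — 10 states
  r|s(q|s)s — 14 states
  (r|s(q|s)s)* — 16 states

16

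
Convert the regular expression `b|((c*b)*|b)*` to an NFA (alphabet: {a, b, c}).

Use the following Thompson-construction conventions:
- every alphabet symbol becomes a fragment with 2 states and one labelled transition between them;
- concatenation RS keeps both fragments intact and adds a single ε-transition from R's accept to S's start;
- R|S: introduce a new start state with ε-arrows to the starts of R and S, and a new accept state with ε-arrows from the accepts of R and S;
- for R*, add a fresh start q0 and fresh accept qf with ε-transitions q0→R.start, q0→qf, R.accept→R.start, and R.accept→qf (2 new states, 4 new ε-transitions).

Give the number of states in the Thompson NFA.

18

Per subexpression:
Each of the 4 symbol leaves contributes a 2-state fragment.
  c* → 4 states
  c*b → 6 states
  (c*b)* → 8 states
  (c*b)*|b → 12 states
  ((c*b)*|b)* → 14 states
  b|((c*b)*|b)* → 18 states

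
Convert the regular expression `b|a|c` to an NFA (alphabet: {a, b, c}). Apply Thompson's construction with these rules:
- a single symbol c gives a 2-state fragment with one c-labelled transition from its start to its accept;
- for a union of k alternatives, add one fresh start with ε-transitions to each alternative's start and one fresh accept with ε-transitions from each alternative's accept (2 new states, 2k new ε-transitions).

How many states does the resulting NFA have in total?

8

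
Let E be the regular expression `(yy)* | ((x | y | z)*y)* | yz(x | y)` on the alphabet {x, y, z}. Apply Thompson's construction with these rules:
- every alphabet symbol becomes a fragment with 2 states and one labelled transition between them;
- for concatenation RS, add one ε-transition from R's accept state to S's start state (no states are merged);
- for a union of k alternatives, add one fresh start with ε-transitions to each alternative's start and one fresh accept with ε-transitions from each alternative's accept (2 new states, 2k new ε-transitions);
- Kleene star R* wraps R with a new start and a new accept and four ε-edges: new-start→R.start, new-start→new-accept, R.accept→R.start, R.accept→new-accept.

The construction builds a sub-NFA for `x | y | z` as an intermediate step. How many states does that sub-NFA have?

8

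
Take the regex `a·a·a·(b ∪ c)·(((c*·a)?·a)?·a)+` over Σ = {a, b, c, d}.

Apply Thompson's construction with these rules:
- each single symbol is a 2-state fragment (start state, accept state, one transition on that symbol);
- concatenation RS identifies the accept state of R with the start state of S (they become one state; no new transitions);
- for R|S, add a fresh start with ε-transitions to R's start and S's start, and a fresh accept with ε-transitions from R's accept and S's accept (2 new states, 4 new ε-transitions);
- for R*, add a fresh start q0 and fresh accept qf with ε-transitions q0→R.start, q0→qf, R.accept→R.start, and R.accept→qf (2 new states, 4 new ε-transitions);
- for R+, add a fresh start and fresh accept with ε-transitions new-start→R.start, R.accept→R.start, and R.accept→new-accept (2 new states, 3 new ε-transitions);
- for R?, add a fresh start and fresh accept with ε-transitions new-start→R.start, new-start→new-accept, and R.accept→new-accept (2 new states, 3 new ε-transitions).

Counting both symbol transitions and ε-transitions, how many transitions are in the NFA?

26

By structural recursion:
Each of the 9 symbol leaves contributes 1 transition (1 symbol, 0 ε).
  b ∪ c → 6 transitions (2 symbol, 4 ε)
  c* → 5 transitions (1 symbol, 4 ε)
  c*·a → 6 transitions (2 symbol, 4 ε)
  (c*·a)? → 9 transitions (2 symbol, 7 ε)
  (c*·a)?·a → 10 transitions (3 symbol, 7 ε)
  ((c*·a)?·a)? → 13 transitions (3 symbol, 10 ε)
  ((c*·a)?·a)?·a → 14 transitions (4 symbol, 10 ε)
  (((c*·a)?·a)?·a)+ → 17 transitions (4 symbol, 13 ε)
  a·a·a·(b ∪ c)·(((c*·a)?·a)?·a)+ → 26 transitions (9 symbol, 17 ε)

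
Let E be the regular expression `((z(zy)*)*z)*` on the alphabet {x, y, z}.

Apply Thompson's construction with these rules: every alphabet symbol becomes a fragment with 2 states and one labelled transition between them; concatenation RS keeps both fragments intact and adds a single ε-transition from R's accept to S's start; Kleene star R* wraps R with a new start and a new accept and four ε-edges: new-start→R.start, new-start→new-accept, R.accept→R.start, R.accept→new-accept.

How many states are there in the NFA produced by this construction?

Recursing over subexpressions:
Each of the 4 symbol leaves contributes a 2-state fragment.
  zy → 4 states
  (zy)* → 6 states
  z(zy)* → 8 states
  (z(zy)*)* → 10 states
  (z(zy)*)*z → 12 states
  ((z(zy)*)*z)* → 14 states

14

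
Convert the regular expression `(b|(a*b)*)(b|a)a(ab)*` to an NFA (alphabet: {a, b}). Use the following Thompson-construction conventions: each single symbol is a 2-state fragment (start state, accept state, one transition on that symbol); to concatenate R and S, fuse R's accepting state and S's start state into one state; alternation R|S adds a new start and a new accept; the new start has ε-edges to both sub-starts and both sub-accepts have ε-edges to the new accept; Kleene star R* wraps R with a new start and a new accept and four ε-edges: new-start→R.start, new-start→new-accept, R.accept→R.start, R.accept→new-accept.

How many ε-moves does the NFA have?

20

By structural recursion:
Each of the 8 symbol leaves contributes 0 ε-transitions.
  a* → 4 ε-transitions
  a*b → 4 ε-transitions
  (a*b)* → 8 ε-transitions
  b|(a*b)* → 12 ε-transitions
  b|a → 4 ε-transitions
  ab → 0 ε-transitions
  (ab)* → 4 ε-transitions
  (b|(a*b)*)(b|a)a(ab)* → 20 ε-transitions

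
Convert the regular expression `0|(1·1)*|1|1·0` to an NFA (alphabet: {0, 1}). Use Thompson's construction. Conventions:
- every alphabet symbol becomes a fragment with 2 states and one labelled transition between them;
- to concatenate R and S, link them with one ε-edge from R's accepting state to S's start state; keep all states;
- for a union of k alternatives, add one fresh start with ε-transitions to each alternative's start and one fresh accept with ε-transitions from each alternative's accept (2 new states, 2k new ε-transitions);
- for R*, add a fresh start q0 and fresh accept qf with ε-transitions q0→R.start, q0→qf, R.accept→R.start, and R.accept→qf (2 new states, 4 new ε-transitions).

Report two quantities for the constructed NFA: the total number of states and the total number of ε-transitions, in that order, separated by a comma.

Per subexpression:
Each of the 6 symbol leaves contributes 2 states and 0 ε-transitions.
  1·1 : 4 states, 1 ε-transition
  (1·1)* : 6 states, 5 ε-transitions
  1·0 : 4 states, 1 ε-transition
  0|(1·1)*|1|1·0 : 16 states, 14 ε-transitions

16, 14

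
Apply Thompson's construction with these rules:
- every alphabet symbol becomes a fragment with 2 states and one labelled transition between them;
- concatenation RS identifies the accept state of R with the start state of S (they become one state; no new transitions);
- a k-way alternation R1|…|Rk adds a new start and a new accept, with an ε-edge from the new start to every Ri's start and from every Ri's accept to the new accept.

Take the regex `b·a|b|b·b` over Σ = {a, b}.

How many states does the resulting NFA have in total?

10

Building bottom-up:
Each of the 5 symbol leaves contributes a 2-state fragment.
  b·a = 3 states
  b·b = 3 states
  b·a|b|b·b = 10 states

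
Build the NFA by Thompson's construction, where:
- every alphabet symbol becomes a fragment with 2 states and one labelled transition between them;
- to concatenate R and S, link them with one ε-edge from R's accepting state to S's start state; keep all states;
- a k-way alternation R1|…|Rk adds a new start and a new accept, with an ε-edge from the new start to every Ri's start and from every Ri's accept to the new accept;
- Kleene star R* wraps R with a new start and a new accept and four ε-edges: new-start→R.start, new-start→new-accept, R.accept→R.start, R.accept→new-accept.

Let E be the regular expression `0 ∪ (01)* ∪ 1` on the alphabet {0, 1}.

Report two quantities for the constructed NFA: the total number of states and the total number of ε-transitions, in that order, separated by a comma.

12, 11

By structural recursion:
Each of the 4 symbol leaves contributes 2 states and 0 ε-transitions.
  01 — 4 states, 1 ε-transition
  (01)* — 6 states, 5 ε-transitions
  0 ∪ (01)* ∪ 1 — 12 states, 11 ε-transitions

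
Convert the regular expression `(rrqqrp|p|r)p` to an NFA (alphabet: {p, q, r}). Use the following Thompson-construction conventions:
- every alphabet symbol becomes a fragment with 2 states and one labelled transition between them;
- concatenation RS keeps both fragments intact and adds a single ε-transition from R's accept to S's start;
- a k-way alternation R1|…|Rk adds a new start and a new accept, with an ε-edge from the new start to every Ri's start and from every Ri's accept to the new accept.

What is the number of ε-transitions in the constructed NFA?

12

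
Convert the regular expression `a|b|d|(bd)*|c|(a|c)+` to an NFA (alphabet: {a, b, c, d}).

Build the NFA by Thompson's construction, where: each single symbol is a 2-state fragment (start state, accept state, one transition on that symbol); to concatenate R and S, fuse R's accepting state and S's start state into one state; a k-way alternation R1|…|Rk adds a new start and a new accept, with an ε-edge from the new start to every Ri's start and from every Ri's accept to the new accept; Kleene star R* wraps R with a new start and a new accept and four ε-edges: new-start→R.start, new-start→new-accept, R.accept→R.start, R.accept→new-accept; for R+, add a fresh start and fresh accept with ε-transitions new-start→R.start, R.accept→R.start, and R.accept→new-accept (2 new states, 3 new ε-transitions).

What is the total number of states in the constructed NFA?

23

Per subexpression:
Each of the 8 symbol leaves contributes a 2-state fragment.
  bd = 3 states
  (bd)* = 5 states
  a|c = 6 states
  (a|c)+ = 8 states
  a|b|d|(bd)*|c|(a|c)+ = 23 states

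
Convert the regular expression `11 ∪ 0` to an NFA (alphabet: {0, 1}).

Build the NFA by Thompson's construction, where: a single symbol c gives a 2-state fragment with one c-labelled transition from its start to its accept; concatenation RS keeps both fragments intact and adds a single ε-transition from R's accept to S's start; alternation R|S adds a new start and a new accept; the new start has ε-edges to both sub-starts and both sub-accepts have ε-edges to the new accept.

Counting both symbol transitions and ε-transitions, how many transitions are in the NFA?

Per subexpression:
Each of the 3 symbol leaves contributes 1 transition (1 symbol, 0 ε).
  11 = 3 transitions (2 symbol, 1 ε)
  11 ∪ 0 = 8 transitions (3 symbol, 5 ε)

8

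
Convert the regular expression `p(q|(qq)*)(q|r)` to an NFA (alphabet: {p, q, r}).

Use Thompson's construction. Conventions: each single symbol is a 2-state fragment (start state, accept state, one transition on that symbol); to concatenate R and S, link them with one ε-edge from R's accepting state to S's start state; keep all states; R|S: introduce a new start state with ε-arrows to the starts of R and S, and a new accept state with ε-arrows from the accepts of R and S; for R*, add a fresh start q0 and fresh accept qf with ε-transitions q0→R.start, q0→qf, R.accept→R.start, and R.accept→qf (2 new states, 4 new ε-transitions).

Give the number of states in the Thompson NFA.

18

Recursing over subexpressions:
Each of the 6 symbol leaves contributes a 2-state fragment.
  qq : 4 states
  (qq)* : 6 states
  q|(qq)* : 10 states
  q|r : 6 states
  p(q|(qq)*)(q|r) : 18 states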